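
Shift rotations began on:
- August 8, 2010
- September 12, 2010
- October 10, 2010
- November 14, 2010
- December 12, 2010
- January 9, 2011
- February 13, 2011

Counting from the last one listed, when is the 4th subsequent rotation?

June 12, 2011

Gaps: 35, 28, 35, 28, 28, 35 days — a mix of 28 and 35. Every date is a Sunday.
Each is the 2nd Sunday of its month.
March 2011 — 2nd Sunday is March 13, 2011.
2nd Sunday of April 2011: April 10, 2011.
May 2011 — 2nd Sunday is May 8, 2011.
2nd Sunday of June 2011: June 12, 2011.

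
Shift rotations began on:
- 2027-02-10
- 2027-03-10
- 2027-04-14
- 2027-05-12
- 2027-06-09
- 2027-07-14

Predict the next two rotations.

These are Wednesdays at 28- or 35-day spacing (28, 35, 28, 28, 35).
The pattern: 2nd Wednesday of the month.
2nd Wednesday of August 2027: 2027-08-11.
September 2027 — 2nd Wednesday is 2027-09-08.

2027-08-11, 2027-09-08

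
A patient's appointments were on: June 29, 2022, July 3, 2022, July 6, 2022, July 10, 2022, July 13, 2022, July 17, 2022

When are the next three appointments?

July 20, 2022; July 24, 2022; July 27, 2022

Gaps: 4, 3, 4, 3, 4 days — not constant, but cyclic with period 2.
The events fall on every Wednesday and Sunday.
Next Wednesday: July 20, 2022.
Next Sunday: July 24, 2022.
Next Wednesday: July 27, 2022.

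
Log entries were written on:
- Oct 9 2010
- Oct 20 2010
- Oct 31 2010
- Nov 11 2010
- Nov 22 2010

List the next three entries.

The spacing is 11, 11, 11, 11 days — always 11 days.
Nov 22 2010 + 11 days = Dec 3 2010.
Dec 3 2010 + 11 days = Dec 14 2010.
Dec 14 2010 + 11 days = Dec 25 2010.

Dec 3 2010, Dec 14 2010, Dec 25 2010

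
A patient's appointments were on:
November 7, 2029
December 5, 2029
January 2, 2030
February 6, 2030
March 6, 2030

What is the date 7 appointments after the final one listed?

October 2, 2030

These are Wednesdays at 28- or 35-day spacing (28, 28, 35, 28).
The pattern: 1st Wednesday of the month.
1st Wednesday of April 2030: April 3, 2030.
1st Wednesday of May 2030: May 1, 2030.
1st Wednesday of June 2030: June 5, 2030.
1st Wednesday of July 2030: July 3, 2030.
1st Wednesday of August 2030: August 7, 2030.
1st Wednesday of September 2030: September 4, 2030.
1st Wednesday of October 2030: October 2, 2030.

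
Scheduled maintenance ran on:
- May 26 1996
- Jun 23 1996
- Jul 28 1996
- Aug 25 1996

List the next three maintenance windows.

Gaps: 28, 35, 28 days — a mix of 28 and 35. Every date is a Sunday.
Each is the 4th Sunday of its month.
4th Sunday of September 1996: Sep 22 1996.
4th Sunday of October 1996: Oct 27 1996.
November 1996 — 4th Sunday is Nov 24 1996.

Sep 22 1996, Oct 27 1996, Nov 24 1996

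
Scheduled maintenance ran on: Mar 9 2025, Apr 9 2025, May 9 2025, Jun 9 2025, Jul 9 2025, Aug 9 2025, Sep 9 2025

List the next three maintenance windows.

The day-of-month is always 9 (31, 30, 31, 30, 31, 31 days between events).
So this recurs on the 9th of each month.
October 2025: Oct 9 2025.
November 2025: Nov 9 2025.
Next: December 2025 → Dec 9 2025.

Oct 9 2025, Nov 9 2025, Dec 9 2025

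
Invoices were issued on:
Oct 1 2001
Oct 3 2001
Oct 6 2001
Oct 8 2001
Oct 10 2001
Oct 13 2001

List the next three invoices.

Oct 15 2001, Oct 17 2001, Oct 20 2001

Every event lands on a Monday or Wednesday or Saturday (gaps cycle 2, 3, 2, 2, 3).
So the schedule is: every Monday, Wednesday and Saturday.
Next Monday: Oct 15 2001.
Next Wednesday: Oct 17 2001.
The following Saturday is Oct 20 2001.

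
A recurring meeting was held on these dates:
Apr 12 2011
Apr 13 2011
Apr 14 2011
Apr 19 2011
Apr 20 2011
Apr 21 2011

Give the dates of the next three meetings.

Apr 26 2011, Apr 27 2011, Apr 28 2011

Every event lands on a Tuesday or Wednesday or Thursday (gaps cycle 1, 1, 5, 1, 1).
So the schedule is: every Tuesday, Wednesday and Thursday.
Next Tuesday: Apr 26 2011.
The following Wednesday is Apr 27 2011.
Next Thursday: Apr 28 2011.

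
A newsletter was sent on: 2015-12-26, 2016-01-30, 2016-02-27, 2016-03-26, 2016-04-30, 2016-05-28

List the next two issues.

These are Saturdays with 35, 28, 28, 35, 28-day gaps.
Each is the final Saturday of its month — 2016-01-30 is past the 28th, so '4th Saturday' doesn't fit.
June 2016 ends with Saturday 2016-06-25.
Last Saturday of July 2016: 2016-07-30.

2016-06-25, 2016-07-30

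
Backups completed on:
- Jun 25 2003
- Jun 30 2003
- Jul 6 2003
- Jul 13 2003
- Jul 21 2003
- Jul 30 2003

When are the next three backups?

Aug 9 2003, Aug 20 2003, Sep 1 2003

Gaps: 5, 6, 7, 8, 9 days — each gap is 1 larger than the previous one.
Next gap: 10 days. Jul 30 2003 + 10 days = Aug 9 2003.
Next gap: 11 days. Aug 9 2003 + 11 days = Aug 20 2003.
Next gap: 12 days. Aug 20 2003 + 12 days = Sep 1 2003.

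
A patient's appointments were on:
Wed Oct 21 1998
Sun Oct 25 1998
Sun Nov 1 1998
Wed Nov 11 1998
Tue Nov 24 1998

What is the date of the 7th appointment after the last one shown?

Tue May 18 1999

Gaps: 4, 7, 10, 13 days — each gap is 3 larger than the previous one.
Next gap: 16 days. Tue Nov 24 1998 + 16 days = Thu Dec 10 1998.
Next gap: 19 days. Thu Dec 10 1998 + 19 days = Tue Dec 29 1998.
Next gap: 22 days. Tue Dec 29 1998 + 22 days = Wed Jan 20 1999.
Next gap: 25 days. Wed Jan 20 1999 + 25 days = Sun Feb 14 1999.
Next gap: 28 days. Sun Feb 14 1999 + 28 days = Sun Mar 14 1999.
Next gap: 31 days. Sun Mar 14 1999 + 31 days = Wed Apr 14 1999.
Next gap: 34 days. Wed Apr 14 1999 + 34 days = Tue May 18 1999.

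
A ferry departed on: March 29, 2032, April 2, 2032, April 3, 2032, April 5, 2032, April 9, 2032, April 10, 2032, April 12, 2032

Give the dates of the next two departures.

April 16, 2032; April 17, 2032

Gaps: 4, 1, 2, 4, 1, 2 days — not constant, but cyclic with period 3.
The events fall on every Monday, Friday and Saturday.
Next Friday: April 16, 2032.
The following Saturday is April 17, 2032.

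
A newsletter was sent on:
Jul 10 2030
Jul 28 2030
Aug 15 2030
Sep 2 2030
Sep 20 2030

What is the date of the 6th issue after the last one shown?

Jan 6 2031

Every event comes 18 days after the last (18, 18, 18, 18).
Sep 20 2030 + 18 days = Oct 8 2030.
Oct 8 2030 + 18 days = Oct 26 2030.
Oct 26 2030 + 18 days = Nov 13 2030.
Nov 13 2030 + 18 days = Dec 1 2030.
Dec 1 2030 + 18 days = Dec 19 2030.
Dec 19 2030 + 18 days = Jan 6 2031.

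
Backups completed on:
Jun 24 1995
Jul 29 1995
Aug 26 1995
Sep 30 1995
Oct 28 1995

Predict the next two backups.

Every date is a Saturday; gaps 35, 28, 35, 28 days.
Each is the last Saturday of its month (at least one falls on the 29th or later, ruling out '4th Saturday').
Last Saturday of November 1995: Nov 25 1995.
Last Saturday of December 1995: Dec 30 1995.

Nov 25 1995, Dec 30 1995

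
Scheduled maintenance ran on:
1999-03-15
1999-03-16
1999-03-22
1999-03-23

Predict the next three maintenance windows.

Gaps: 1, 6, 1 days — not constant, but cyclic with period 2.
The events fall on every Monday and Tuesday.
Next Monday: 1999-03-29.
Next Tuesday: 1999-03-30.
The following Monday is 1999-04-05.

1999-03-29, 1999-03-30, 1999-04-05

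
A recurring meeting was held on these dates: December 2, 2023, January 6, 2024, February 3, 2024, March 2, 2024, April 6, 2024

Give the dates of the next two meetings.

May 4, 2024; June 1, 2024

Gaps: 35, 28, 28, 35 days — a mix of 28 and 35. Every date is a Saturday.
Each is the 1st Saturday of its month.
1st Saturday of May 2024: May 4, 2024.
June 2024 — 1st Saturday is June 1, 2024.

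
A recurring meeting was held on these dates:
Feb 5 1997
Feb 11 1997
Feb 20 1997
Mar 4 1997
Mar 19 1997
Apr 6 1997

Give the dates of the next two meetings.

Apr 27 1997, May 21 1997

The spacing grows by 3 each time: 6, 9, 12, 15, 18 days.
Next gap: 21 days. Apr 6 1997 + 21 days = Apr 27 1997.
Next gap: 24 days. Apr 27 1997 + 24 days = May 21 1997.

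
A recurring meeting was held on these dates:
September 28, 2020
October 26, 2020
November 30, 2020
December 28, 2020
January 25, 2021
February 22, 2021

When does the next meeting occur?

Every date is a Monday; gaps 28, 35, 28, 28, 28 days.
Each is the last Monday of its month (at least one falls on the 29th or later, ruling out '4th Monday').
March 2021 ends with Monday March 29, 2021.

March 29, 2021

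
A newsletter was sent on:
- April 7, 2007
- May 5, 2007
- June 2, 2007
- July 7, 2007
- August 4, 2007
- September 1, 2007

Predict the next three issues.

October 6, 2007; November 3, 2007; December 1, 2007

All dates are Saturdays, 28, 28, 35, 28, 28 days apart.
Specifically, the 1st Saturday of each month.
October 2007 — 1st Saturday is October 6, 2007.
1st Saturday of November 2007: November 3, 2007.
1st Saturday of December 2007: December 1, 2007.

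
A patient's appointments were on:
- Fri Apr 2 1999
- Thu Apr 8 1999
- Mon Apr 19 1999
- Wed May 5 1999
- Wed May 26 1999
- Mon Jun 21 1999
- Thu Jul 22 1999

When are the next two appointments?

Fri Aug 27 1999, Thu Oct 7 1999

Intervals are 6, 11, 16, 21, 26, 31 days — an arithmetic progression with common difference 5.
Next gap: 36 days. Thu Jul 22 1999 + 36 days = Fri Aug 27 1999.
Next gap: 41 days. Fri Aug 27 1999 + 41 days = Thu Oct 7 1999.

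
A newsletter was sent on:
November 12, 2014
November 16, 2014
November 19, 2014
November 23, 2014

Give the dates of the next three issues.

Every event lands on a Wednesday or Sunday (gaps cycle 4, 3, 4).
So the schedule is: every Wednesday and Sunday.
Next Wednesday: November 26, 2014.
Next Sunday: November 30, 2014.
The following Wednesday is December 3, 2014.

November 26, 2014; November 30, 2014; December 3, 2014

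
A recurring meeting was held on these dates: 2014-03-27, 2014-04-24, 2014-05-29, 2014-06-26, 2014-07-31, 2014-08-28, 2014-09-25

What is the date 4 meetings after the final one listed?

These are Thursdays with 28, 35, 28, 35, 28, 28-day gaps.
Each is the final Thursday of its month — 2014-05-29 is past the 28th, so '4th Thursday' doesn't fit.
October 2014 ends with Thursday 2014-10-30.
November 2014 ends with Thursday 2014-11-27.
December 2014 ends with Thursday 2014-12-25.
January 2015 ends with Thursday 2015-01-29.

2015-01-29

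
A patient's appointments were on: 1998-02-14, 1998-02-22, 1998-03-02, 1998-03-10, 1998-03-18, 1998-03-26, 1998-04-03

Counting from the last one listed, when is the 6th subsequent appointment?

1998-05-21

Every event comes 8 days after the last (8, 8, 8, 8, 8, 8).
1998-04-03 + 8 days = 1998-04-11.
1998-04-11 + 8 days = 1998-04-19.
1998-04-19 + 8 days = 1998-04-27.
1998-04-27 + 8 days = 1998-05-05.
1998-05-05 + 8 days = 1998-05-13.
1998-05-13 + 8 days = 1998-05-21.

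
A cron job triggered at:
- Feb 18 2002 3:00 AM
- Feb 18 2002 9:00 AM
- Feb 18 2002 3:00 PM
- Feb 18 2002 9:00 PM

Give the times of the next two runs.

Feb 19 2002 3:00 AM, Feb 19 2002 9:00 AM

The interval is a steady 6 hours (6, 6, 6).
Feb 18 2002 9:00 PM + 6 h = Feb 19 2002 3:00 AM.
Feb 19 2002 3:00 AM + 6 h = Feb 19 2002 9:00 AM.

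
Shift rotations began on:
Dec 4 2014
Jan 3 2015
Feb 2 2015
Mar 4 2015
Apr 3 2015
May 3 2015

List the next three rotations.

Every event comes 30 days after the last (30, 30, 30, 30, 30).
May 3 2015 + 30 days = Jun 2 2015.
Jun 2 2015 + 30 days = Jul 2 2015.
Jul 2 2015 + 30 days = Aug 1 2015.

Jun 2 2015, Jul 2 2015, Aug 1 2015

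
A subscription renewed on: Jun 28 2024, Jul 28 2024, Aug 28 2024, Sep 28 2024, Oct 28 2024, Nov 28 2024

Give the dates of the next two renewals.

The day-of-month is always 28 (30, 31, 31, 30, 31 days between events).
So this recurs on the 28th of each month.
Next: December 2024 → Dec 28 2024.
January 2025: Jan 28 2025.

Dec 28 2024, Jan 28 2025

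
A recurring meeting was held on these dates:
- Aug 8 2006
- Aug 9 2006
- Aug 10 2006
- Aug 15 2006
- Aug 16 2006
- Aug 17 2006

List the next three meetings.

Aug 22 2006, Aug 23 2006, Aug 24 2006

The gap pattern 1, 1, 5, 1, 1 repeats every 3 events.
These are the Tuesdays, Wednesdays and Thursdays of each week.
Next Tuesday: Aug 22 2006.
The following Wednesday is Aug 23 2006.
The following Thursday is Aug 24 2006.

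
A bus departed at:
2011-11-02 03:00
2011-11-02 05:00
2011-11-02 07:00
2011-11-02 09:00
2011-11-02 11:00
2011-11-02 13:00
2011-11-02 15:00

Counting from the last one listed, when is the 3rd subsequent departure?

Gaps: 2, 2, 2, 2, 2, 2 hours — each event is 2 hours after the previous one.
2011-11-02 15:00 + 2 h = 2011-11-02 17:00.
2011-11-02 17:00 + 2 h = 2011-11-02 19:00.
2011-11-02 19:00 + 2 h = 2011-11-02 21:00.

2011-11-02 21:00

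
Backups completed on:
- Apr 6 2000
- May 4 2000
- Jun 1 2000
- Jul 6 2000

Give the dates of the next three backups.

Aug 3 2000, Sep 7 2000, Oct 5 2000

Gaps: 28, 28, 35 days — a mix of 28 and 35. Every date is a Thursday.
Each is the 1st Thursday of its month.
August 2000 — 1st Thursday is Aug 3 2000.
September 2000 — 1st Thursday is Sep 7 2000.
1st Thursday of October 2000: Oct 5 2000.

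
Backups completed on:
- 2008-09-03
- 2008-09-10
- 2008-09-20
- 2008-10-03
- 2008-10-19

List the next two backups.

2008-11-07, 2008-11-29

The spacing grows by 3 each time: 7, 10, 13, 16 days.
Next gap: 19 days. 2008-10-19 + 19 days = 2008-11-07.
Next gap: 22 days. 2008-11-07 + 22 days = 2008-11-29.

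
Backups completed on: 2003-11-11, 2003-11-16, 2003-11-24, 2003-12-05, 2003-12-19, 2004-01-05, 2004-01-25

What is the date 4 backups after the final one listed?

2004-05-14

The spacing grows by 3 each time: 5, 8, 11, 14, 17, 20 days.
Next gap: 23 days. 2004-01-25 + 23 days = 2004-02-17.
Next gap: 26 days. 2004-02-17 + 26 days = 2004-03-14.
Next gap: 29 days. 2004-03-14 + 29 days = 2004-04-12.
Next gap: 32 days. 2004-04-12 + 32 days = 2004-05-14.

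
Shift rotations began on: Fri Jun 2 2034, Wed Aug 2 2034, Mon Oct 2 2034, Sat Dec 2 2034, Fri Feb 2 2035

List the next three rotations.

The day-of-month is always 2 (61, 61, 61, 62 days between events).
So this recurs on the 2nd of every 2 months.
Next: April 2035 → Mon Apr 2 2035.
Next: June 2035 → Sat Jun 2 2035.
Next: August 2035 → Thu Aug 2 2035.

Mon Apr 2 2035, Sat Jun 2 2035, Thu Aug 2 2035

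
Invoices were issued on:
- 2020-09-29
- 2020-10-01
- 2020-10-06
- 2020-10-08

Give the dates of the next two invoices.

2020-10-13, 2020-10-15

The gap pattern 2, 5, 2 repeats every 2 events.
These are the Tuesdays and Thursdays of each week.
Next Tuesday: 2020-10-13.
The following Thursday is 2020-10-15.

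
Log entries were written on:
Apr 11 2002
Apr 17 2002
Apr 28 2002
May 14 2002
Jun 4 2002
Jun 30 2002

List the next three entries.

Gaps: 6, 11, 16, 21, 26 days — each gap is 5 larger than the previous one.
Next gap: 31 days. Jun 30 2002 + 31 days = Jul 31 2002.
Next gap: 36 days. Jul 31 2002 + 36 days = Sep 5 2002.
Next gap: 41 days. Sep 5 2002 + 41 days = Oct 16 2002.

Jul 31 2002, Sep 5 2002, Oct 16 2002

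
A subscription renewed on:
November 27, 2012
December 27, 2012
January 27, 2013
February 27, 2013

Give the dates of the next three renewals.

Gaps: 30, 31, 31 days — not constant. Every event is on the 27th of the month.
Pattern: the 27th of each month.
Next: March 2013 → March 27, 2013.
April 2013: April 27, 2013.
May 2013: May 27, 2013.

March 27, 2013; April 27, 2013; May 27, 2013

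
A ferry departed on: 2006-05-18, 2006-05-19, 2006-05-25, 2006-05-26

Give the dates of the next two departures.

2006-06-01, 2006-06-02

Every event lands on a Thursday or Friday (gaps cycle 1, 6, 1).
So the schedule is: every Thursday and Friday.
The following Thursday is 2006-06-01.
The following Friday is 2006-06-02.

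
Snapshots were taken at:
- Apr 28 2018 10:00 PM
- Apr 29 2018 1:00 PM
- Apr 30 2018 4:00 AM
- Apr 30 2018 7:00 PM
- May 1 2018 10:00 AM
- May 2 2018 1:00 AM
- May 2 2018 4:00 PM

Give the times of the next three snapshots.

Gaps: 15, 15, 15, 15, 15, 15 hours — each event is 15 hours after the previous one.
May 2 2018 4:00 PM + 15 h = May 3 2018 7:00 AM.
May 3 2018 7:00 AM + 15 h = May 3 2018 10:00 PM.
May 3 2018 10:00 PM + 15 h = May 4 2018 1:00 PM.

May 3 2018 7:00 AM, May 3 2018 10:00 PM, May 4 2018 1:00 PM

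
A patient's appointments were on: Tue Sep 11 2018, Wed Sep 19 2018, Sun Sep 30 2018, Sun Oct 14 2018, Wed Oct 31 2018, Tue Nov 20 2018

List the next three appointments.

Intervals are 8, 11, 14, 17, 20 days — an arithmetic progression with common difference 3.
Next gap: 23 days. Tue Nov 20 2018 + 23 days = Thu Dec 13 2018.
Next gap: 26 days. Thu Dec 13 2018 + 26 days = Tue Jan 8 2019.
Next gap: 29 days. Tue Jan 8 2019 + 29 days = Wed Feb 6 2019.

Thu Dec 13 2018, Tue Jan 8 2019, Wed Feb 6 2019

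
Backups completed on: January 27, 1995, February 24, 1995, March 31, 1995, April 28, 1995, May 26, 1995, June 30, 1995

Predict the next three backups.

These are Fridays with 28, 35, 28, 28, 35-day gaps.
Each is the final Friday of its month — March 31, 1995 is past the 28th, so '4th Friday' doesn't fit.
July 1995 ends with Friday July 28, 1995.
Last Friday of August 1995: August 25, 1995.
Last Friday of September 1995: September 29, 1995.

July 28, 1995; August 25, 1995; September 29, 1995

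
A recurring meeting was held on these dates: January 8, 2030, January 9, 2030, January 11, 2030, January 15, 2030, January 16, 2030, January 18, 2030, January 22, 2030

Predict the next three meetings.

January 23, 2030; January 25, 2030; January 29, 2030

Gaps: 1, 2, 4, 1, 2, 4 days — not constant, but cyclic with period 3.
The events fall on every Tuesday, Wednesday and Friday.
The following Wednesday is January 23, 2030.
The following Friday is January 25, 2030.
The following Tuesday is January 29, 2030.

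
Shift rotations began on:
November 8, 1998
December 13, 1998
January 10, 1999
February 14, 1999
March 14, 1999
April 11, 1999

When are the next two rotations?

Gaps: 35, 28, 35, 28, 28 days — a mix of 28 and 35. Every date is a Sunday.
Each is the 2nd Sunday of its month.
May 1999 — 2nd Sunday is May 9, 1999.
2nd Sunday of June 1999: June 13, 1999.

May 9, 1999; June 13, 1999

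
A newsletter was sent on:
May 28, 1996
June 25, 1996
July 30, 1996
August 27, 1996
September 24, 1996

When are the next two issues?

All Tuesdays; the gaps (28, 35, 28, 28) vary with month length.
This is the last Tuesday of each month.
October 1996 ends with Tuesday October 29, 1996.
November 1996 ends with Tuesday November 26, 1996.

October 29, 1996; November 26, 1996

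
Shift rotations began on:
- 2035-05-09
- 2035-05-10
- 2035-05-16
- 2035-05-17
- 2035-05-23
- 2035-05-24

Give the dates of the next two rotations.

2035-05-30, 2035-05-31

Gaps: 1, 6, 1, 6, 1 days — not constant, but cyclic with period 2.
The events fall on every Wednesday and Thursday.
The following Wednesday is 2035-05-30.
Next Thursday: 2035-05-31.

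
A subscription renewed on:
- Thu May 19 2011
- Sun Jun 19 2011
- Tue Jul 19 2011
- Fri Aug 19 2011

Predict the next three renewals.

Each date is the 19th; the gaps (31, 30, 31) track the month lengths.
The rule is the 19th of each month.
September 2011: Mon Sep 19 2011.
October 2011: Wed Oct 19 2011.
Next: November 2011 → Sat Nov 19 2011.

Mon Sep 19 2011, Wed Oct 19 2011, Sat Nov 19 2011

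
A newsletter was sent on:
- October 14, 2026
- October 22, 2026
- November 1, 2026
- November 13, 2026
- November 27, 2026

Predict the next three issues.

The spacing grows by 2 each time: 8, 10, 12, 14 days.
Next gap: 16 days. November 27, 2026 + 16 days = December 13, 2026.
Next gap: 18 days. December 13, 2026 + 18 days = December 31, 2026.
Next gap: 20 days. December 31, 2026 + 20 days = January 20, 2027.

December 13, 2026; December 31, 2026; January 20, 2027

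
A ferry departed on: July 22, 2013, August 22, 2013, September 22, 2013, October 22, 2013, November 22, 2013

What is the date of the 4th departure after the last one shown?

Each date is the 22nd; the gaps (31, 31, 30, 31) track the month lengths.
The rule is the 22nd of each month.
Next: December 2013 → December 22, 2013.
Next: January 2014 → January 22, 2014.
Next: February 2014 → February 22, 2014.
March 2014: March 22, 2014.

March 22, 2014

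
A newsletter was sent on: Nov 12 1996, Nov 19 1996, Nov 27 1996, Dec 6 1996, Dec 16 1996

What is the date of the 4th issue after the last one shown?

Gaps: 7, 8, 9, 10 days — each gap is 1 larger than the previous one.
Next gap: 11 days. Dec 16 1996 + 11 days = Dec 27 1996.
Next gap: 12 days. Dec 27 1996 + 12 days = Jan 8 1997.
Next gap: 13 days. Jan 8 1997 + 13 days = Jan 21 1997.
Next gap: 14 days. Jan 21 1997 + 14 days = Feb 4 1997.

Feb 4 1997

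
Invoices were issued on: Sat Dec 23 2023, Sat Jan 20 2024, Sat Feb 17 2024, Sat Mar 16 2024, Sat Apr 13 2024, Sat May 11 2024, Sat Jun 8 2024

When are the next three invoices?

The spacing is 28, 28, 28, 28, 28, 28 days — always 28 days.
Sat Jun 8 2024 + 28 days = Sat Jul 6 2024.
Sat Jul 6 2024 + 28 days = Sat Aug 3 2024.
Sat Aug 3 2024 + 28 days = Sat Aug 31 2024.

Sat Jul 6 2024, Sat Aug 3 2024, Sat Aug 31 2024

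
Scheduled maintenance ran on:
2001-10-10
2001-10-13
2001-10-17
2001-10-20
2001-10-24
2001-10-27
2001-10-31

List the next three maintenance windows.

2001-11-03, 2001-11-07, 2001-11-10

The gap pattern 3, 4, 3, 4, 3, 4 repeats every 2 events.
These are the Wednesdays and Saturdays of each week.
The following Saturday is 2001-11-03.
Next Wednesday: 2001-11-07.
Next Saturday: 2001-11-10.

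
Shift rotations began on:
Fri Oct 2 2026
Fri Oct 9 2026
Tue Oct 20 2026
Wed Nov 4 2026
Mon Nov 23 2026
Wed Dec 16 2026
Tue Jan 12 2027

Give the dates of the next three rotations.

Fri Feb 12 2027, Fri Mar 19 2027, Tue Apr 27 2027

Intervals are 7, 11, 15, 19, 23, 27 days — an arithmetic progression with common difference 4.
Next gap: 31 days. Tue Jan 12 2027 + 31 days = Fri Feb 12 2027.
Next gap: 35 days. Fri Feb 12 2027 + 35 days = Fri Mar 19 2027.
Next gap: 39 days. Fri Mar 19 2027 + 39 days = Tue Apr 27 2027.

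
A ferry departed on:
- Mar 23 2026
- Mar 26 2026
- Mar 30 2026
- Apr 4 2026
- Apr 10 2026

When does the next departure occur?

The spacing grows by 1 each time: 3, 4, 5, 6 days.
Next gap: 7 days. Apr 10 2026 + 7 days = Apr 17 2026.

Apr 17 2026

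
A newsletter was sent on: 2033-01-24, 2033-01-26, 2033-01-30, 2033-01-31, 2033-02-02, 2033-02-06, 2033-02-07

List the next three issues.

The gap pattern 2, 4, 1, 2, 4, 1 repeats every 3 events.
These are the Mondays, Wednesdays and Sundays of each week.
The following Wednesday is 2033-02-09.
The following Sunday is 2033-02-13.
The following Monday is 2033-02-14.

2033-02-09, 2033-02-13, 2033-02-14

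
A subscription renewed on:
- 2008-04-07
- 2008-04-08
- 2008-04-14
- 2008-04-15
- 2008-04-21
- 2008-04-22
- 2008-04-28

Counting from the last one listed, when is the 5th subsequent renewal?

The gap pattern 1, 6, 1, 6, 1, 6 repeats every 2 events.
These are the Mondays and Tuesdays of each week.
The following Tuesday is 2008-04-29.
The following Monday is 2008-05-05.
Next Tuesday: 2008-05-06.
The following Monday is 2008-05-12.
The following Tuesday is 2008-05-13.

2008-05-13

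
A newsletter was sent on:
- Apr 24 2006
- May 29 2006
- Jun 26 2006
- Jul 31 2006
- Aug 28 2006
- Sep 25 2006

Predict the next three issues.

All Mondays; the gaps (35, 28, 35, 28, 28) vary with month length.
This is the last Monday of each month.
October 2006 ends with Monday Oct 30 2006.
Last Monday of November 2006: Nov 27 2006.
December 2006 ends with Monday Dec 25 2006.

Oct 30 2006, Nov 27 2006, Dec 25 2006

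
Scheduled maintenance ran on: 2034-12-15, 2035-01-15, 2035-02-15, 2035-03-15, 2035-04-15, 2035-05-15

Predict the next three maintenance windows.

Gaps: 31, 31, 28, 31, 30 days — not constant. Every event is on the 15th of the month.
Pattern: the 15th of each month.
June 2035: 2035-06-15.
Next: July 2035 → 2035-07-15.
August 2035: 2035-08-15.

2035-06-15, 2035-07-15, 2035-08-15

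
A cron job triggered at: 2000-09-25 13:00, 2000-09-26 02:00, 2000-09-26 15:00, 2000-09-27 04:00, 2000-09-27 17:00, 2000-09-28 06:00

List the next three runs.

The interval is a steady 13 hours (13, 13, 13, 13, 13).
2000-09-28 06:00 + 13 h = 2000-09-28 19:00.
2000-09-28 19:00 + 13 h = 2000-09-29 08:00.
2000-09-29 08:00 + 13 h = 2000-09-29 21:00.

2000-09-28 19:00, 2000-09-29 08:00, 2000-09-29 21:00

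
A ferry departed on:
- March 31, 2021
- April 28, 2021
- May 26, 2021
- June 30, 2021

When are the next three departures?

July 28, 2021; August 25, 2021; September 29, 2021

All Wednesdays; the gaps (28, 28, 35) vary with month length.
This is the last Wednesday of each month.
July 2021 ends with Wednesday July 28, 2021.
Last Wednesday of August 2021: August 25, 2021.
Last Wednesday of September 2021: September 29, 2021.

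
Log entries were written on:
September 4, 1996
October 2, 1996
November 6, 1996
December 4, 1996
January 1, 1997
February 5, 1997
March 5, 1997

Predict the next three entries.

April 2, 1997; May 7, 1997; June 4, 1997

Gaps: 28, 35, 28, 28, 35, 28 days — a mix of 28 and 35. Every date is a Wednesday.
Each is the 1st Wednesday of its month.
1st Wednesday of April 1997: April 2, 1997.
1st Wednesday of May 1997: May 7, 1997.
June 1997 — 1st Wednesday is June 4, 1997.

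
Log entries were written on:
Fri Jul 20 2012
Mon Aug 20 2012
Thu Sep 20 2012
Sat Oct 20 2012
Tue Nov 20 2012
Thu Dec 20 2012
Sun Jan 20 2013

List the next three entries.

Gaps: 31, 31, 30, 31, 30, 31 days — not constant. Every event is on the 20th of the month.
Pattern: the 20th of each month.
Next: February 2013 → Wed Feb 20 2013.
March 2013: Wed Mar 20 2013.
April 2013: Sat Apr 20 2013.

Wed Feb 20 2013, Wed Mar 20 2013, Sat Apr 20 2013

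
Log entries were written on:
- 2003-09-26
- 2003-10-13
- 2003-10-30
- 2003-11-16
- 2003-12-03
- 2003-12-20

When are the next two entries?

Every event comes 17 days after the last (17, 17, 17, 17, 17).
2003-12-20 + 17 days = 2004-01-06.
2004-01-06 + 17 days = 2004-01-23.

2004-01-06, 2004-01-23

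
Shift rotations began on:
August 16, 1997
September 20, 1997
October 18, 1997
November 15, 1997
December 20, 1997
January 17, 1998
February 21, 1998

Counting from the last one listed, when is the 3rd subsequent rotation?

All dates are Saturdays, 35, 28, 28, 35, 28, 35 days apart.
Specifically, the 3rd Saturday of each month.
March 1998 — 3rd Saturday is March 21, 1998.
3rd Saturday of April 1998: April 18, 1998.
3rd Saturday of May 1998: May 16, 1998.

May 16, 1998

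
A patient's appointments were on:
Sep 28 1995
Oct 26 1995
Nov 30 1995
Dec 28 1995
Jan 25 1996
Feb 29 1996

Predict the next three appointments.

Mar 28 1996, Apr 25 1996, May 30 1996

All Thursdays; the gaps (28, 35, 28, 28, 35) vary with month length.
This is the last Thursday of each month.
Last Thursday of March 1996: Mar 28 1996.
April 1996 ends with Thursday Apr 25 1996.
May 1996 ends with Thursday May 30 1996.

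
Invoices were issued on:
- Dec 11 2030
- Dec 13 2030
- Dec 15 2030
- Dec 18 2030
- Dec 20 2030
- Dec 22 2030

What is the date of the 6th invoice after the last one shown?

Every event lands on a Wednesday or Friday or Sunday (gaps cycle 2, 2, 3, 2, 2).
So the schedule is: every Wednesday, Friday and Sunday.
The following Wednesday is Dec 25 2030.
Next Friday: Dec 27 2030.
Next Sunday: Dec 29 2030.
Next Wednesday: Jan 1 2031.
The following Friday is Jan 3 2031.
The following Sunday is Jan 5 2031.

Jan 5 2031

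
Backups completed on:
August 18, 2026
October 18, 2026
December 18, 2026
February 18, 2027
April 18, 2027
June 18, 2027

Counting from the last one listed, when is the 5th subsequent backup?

April 18, 2028

Gaps: 61, 61, 62, 59, 61 days — not constant. Every event is on the 18th of the month.
Pattern: the 18th of every 2 months.
August 2027: August 18, 2027.
October 2027: October 18, 2027.
Next: December 2027 → December 18, 2027.
Next: February 2028 → February 18, 2028.
Next: April 2028 → April 18, 2028.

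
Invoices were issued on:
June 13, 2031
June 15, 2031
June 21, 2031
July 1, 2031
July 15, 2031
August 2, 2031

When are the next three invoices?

August 24, 2031; September 19, 2031; October 19, 2031

Intervals are 2, 6, 10, 14, 18 days — an arithmetic progression with common difference 4.
Next gap: 22 days. August 2, 2031 + 22 days = August 24, 2031.
Next gap: 26 days. August 24, 2031 + 26 days = September 19, 2031.
Next gap: 30 days. September 19, 2031 + 30 days = October 19, 2031.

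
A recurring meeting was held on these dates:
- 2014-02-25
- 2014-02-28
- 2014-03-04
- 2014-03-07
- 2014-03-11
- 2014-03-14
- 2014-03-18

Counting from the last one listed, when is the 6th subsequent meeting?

Every event lands on a Tuesday or Friday (gaps cycle 3, 4, 3, 4, 3, 4).
So the schedule is: every Tuesday and Friday.
Next Friday: 2014-03-21.
Next Tuesday: 2014-03-25.
Next Friday: 2014-03-28.
Next Tuesday: 2014-04-01.
Next Friday: 2014-04-04.
The following Tuesday is 2014-04-08.

2014-04-08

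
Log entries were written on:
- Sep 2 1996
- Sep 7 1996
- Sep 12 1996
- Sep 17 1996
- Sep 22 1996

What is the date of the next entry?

Every event comes 5 days after the last (5, 5, 5, 5).
Sep 22 1996 + 5 days = Sep 27 1996.

Sep 27 1996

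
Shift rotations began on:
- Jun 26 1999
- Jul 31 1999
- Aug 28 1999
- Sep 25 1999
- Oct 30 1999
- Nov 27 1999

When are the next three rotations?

Dec 25 1999, Jan 29 2000, Feb 26 2000

Every date is a Saturday; gaps 35, 28, 28, 35, 28 days.
Each is the last Saturday of its month (at least one falls on the 29th or later, ruling out '4th Saturday').
Last Saturday of December 1999: Dec 25 1999.
Last Saturday of January 2000: Jan 29 2000.
Last Saturday of February 2000: Feb 26 2000.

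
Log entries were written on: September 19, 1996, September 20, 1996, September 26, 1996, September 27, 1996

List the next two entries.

Every event lands on a Thursday or Friday (gaps cycle 1, 6, 1).
So the schedule is: every Thursday and Friday.
Next Thursday: October 3, 1996.
The following Friday is October 4, 1996.

October 3, 1996; October 4, 1996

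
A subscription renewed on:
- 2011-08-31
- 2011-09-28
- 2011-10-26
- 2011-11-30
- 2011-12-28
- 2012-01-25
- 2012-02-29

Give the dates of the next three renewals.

All Wednesdays; the gaps (28, 28, 35, 28, 28, 35) vary with month length.
This is the last Wednesday of each month.
Last Wednesday of March 2012: 2012-03-28.
Last Wednesday of April 2012: 2012-04-25.
May 2012 ends with Wednesday 2012-05-30.

2012-03-28, 2012-04-25, 2012-05-30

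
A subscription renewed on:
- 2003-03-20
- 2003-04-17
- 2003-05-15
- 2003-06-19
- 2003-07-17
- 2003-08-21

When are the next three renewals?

Gaps: 28, 28, 35, 28, 35 days — a mix of 28 and 35. Every date is a Thursday.
Each is the 3rd Thursday of its month.
3rd Thursday of September 2003: 2003-09-18.
3rd Thursday of October 2003: 2003-10-16.
November 2003 — 3rd Thursday is 2003-11-20.

2003-09-18, 2003-10-16, 2003-11-20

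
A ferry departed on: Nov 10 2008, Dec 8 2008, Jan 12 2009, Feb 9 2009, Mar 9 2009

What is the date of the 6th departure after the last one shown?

Sep 14 2009

These are Mondays at 28- or 35-day spacing (28, 35, 28, 28).
The pattern: 2nd Monday of the month.
April 2009 — 2nd Monday is Apr 13 2009.
May 2009 — 2nd Monday is May 11 2009.
June 2009 — 2nd Monday is Jun 8 2009.
July 2009 — 2nd Monday is Jul 13 2009.
August 2009 — 2nd Monday is Aug 10 2009.
2nd Monday of September 2009: Sep 14 2009.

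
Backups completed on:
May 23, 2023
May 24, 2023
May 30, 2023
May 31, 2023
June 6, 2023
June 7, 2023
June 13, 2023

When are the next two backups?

Every event lands on a Tuesday or Wednesday (gaps cycle 1, 6, 1, 6, 1, 6).
So the schedule is: every Tuesday and Wednesday.
The following Wednesday is June 14, 2023.
The following Tuesday is June 20, 2023.

June 14, 2023; June 20, 2023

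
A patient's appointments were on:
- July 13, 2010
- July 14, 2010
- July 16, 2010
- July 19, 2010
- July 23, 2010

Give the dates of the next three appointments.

July 28, 2010; August 3, 2010; August 10, 2010

Intervals are 1, 2, 3, 4 days — an arithmetic progression with common difference 1.
Next gap: 5 days. July 23, 2010 + 5 days = July 28, 2010.
Next gap: 6 days. July 28, 2010 + 6 days = August 3, 2010.
Next gap: 7 days. August 3, 2010 + 7 days = August 10, 2010.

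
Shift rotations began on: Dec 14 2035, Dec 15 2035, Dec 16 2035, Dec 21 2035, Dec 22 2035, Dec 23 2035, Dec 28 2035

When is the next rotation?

The gap pattern 1, 1, 5, 1, 1, 5 repeats every 3 events.
These are the Fridays, Saturdays and Sundays of each week.
The following Saturday is Dec 29 2035.

Dec 29 2035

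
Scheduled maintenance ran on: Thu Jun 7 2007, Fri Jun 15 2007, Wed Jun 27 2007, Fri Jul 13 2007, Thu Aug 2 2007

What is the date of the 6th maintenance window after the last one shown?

The spacing grows by 4 each time: 8, 12, 16, 20 days.
Next gap: 24 days. Thu Aug 2 2007 + 24 days = Sun Aug 26 2007.
Next gap: 28 days. Sun Aug 26 2007 + 28 days = Sun Sep 23 2007.
Next gap: 32 days. Sun Sep 23 2007 + 32 days = Thu Oct 25 2007.
Next gap: 36 days. Thu Oct 25 2007 + 36 days = Fri Nov 30 2007.
Next gap: 40 days. Fri Nov 30 2007 + 40 days = Wed Jan 9 2008.
Next gap: 44 days. Wed Jan 9 2008 + 44 days = Fri Feb 22 2008.

Fri Feb 22 2008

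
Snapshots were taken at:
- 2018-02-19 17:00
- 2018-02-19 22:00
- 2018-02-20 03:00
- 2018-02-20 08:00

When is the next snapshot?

2018-02-20 13:00

Gaps: 5, 5, 5 hours — each event is 5 hours after the previous one.
2018-02-20 08:00 + 5 h = 2018-02-20 13:00.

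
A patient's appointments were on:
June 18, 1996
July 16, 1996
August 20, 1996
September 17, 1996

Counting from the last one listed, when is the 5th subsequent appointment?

All dates are Tuesdays, 28, 35, 28 days apart.
Specifically, the 3rd Tuesday of each month.
October 1996 — 3rd Tuesday is October 15, 1996.
November 1996 — 3rd Tuesday is November 19, 1996.
December 1996 — 3rd Tuesday is December 17, 1996.
3rd Tuesday of January 1997: January 21, 1997.
February 1997 — 3rd Tuesday is February 18, 1997.

February 18, 1997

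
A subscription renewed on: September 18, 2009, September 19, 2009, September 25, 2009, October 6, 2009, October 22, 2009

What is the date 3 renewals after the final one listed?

January 8, 2010

Intervals are 1, 6, 11, 16 days — an arithmetic progression with common difference 5.
Next gap: 21 days. October 22, 2009 + 21 days = November 12, 2009.
Next gap: 26 days. November 12, 2009 + 26 days = December 8, 2009.
Next gap: 31 days. December 8, 2009 + 31 days = January 8, 2010.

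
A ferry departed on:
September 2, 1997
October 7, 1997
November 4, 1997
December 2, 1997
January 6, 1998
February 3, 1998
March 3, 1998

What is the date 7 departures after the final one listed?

These are Tuesdays at 28- or 35-day spacing (35, 28, 28, 35, 28, 28).
The pattern: 1st Tuesday of the month.
April 1998 — 1st Tuesday is April 7, 1998.
May 1998 — 1st Tuesday is May 5, 1998.
1st Tuesday of June 1998: June 2, 1998.
July 1998 — 1st Tuesday is July 7, 1998.
1st Tuesday of August 1998: August 4, 1998.
1st Tuesday of September 1998: September 1, 1998.
1st Tuesday of October 1998: October 6, 1998.

October 6, 1998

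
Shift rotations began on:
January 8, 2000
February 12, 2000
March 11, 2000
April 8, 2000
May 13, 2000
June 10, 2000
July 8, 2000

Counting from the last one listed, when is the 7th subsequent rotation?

February 10, 2001

These are Saturdays at 28- or 35-day spacing (35, 28, 28, 35, 28, 28).
The pattern: 2nd Saturday of the month.
August 2000 — 2nd Saturday is August 12, 2000.
September 2000 — 2nd Saturday is September 9, 2000.
2nd Saturday of October 2000: October 14, 2000.
2nd Saturday of November 2000: November 11, 2000.
December 2000 — 2nd Saturday is December 9, 2000.
2nd Saturday of January 2001: January 13, 2001.
February 2001 — 2nd Saturday is February 10, 2001.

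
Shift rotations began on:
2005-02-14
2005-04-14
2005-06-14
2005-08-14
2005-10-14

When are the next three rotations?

The day-of-month is always 14 (59, 61, 61, 61 days between events).
So this recurs on the 14th of every 2 months.
Next: December 2005 → 2005-12-14.
February 2006: 2006-02-14.
April 2006: 2006-04-14.

2005-12-14, 2006-02-14, 2006-04-14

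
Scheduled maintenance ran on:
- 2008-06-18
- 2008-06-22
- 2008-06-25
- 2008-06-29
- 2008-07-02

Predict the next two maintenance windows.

2008-07-06, 2008-07-09

The gap pattern 4, 3, 4, 3 repeats every 2 events.
These are the Wednesdays and Sundays of each week.
The following Sunday is 2008-07-06.
The following Wednesday is 2008-07-09.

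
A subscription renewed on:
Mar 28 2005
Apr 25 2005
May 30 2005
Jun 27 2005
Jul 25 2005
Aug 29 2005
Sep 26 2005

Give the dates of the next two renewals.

These are Mondays with 28, 35, 28, 28, 35, 28-day gaps.
Each is the final Monday of its month — May 30 2005 is past the 28th, so '4th Monday' doesn't fit.
October 2005 ends with Monday Oct 31 2005.
November 2005 ends with Monday Nov 28 2005.

Oct 31 2005, Nov 28 2005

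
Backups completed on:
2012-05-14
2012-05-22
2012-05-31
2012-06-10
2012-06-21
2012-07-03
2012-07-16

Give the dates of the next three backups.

The spacing grows by 1 each time: 8, 9, 10, 11, 12, 13 days.
Next gap: 14 days. 2012-07-16 + 14 days = 2012-07-30.
Next gap: 15 days. 2012-07-30 + 15 days = 2012-08-14.
Next gap: 16 days. 2012-08-14 + 16 days = 2012-08-30.

2012-07-30, 2012-08-14, 2012-08-30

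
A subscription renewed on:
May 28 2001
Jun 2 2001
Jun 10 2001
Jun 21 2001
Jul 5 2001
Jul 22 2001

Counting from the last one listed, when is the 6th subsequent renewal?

The spacing grows by 3 each time: 5, 8, 11, 14, 17 days.
Next gap: 20 days. Jul 22 2001 + 20 days = Aug 11 2001.
Next gap: 23 days. Aug 11 2001 + 23 days = Sep 3 2001.
Next gap: 26 days. Sep 3 2001 + 26 days = Sep 29 2001.
Next gap: 29 days. Sep 29 2001 + 29 days = Oct 28 2001.
Next gap: 32 days. Oct 28 2001 + 32 days = Nov 29 2001.
Next gap: 35 days. Nov 29 2001 + 35 days = Jan 3 2002.

Jan 3 2002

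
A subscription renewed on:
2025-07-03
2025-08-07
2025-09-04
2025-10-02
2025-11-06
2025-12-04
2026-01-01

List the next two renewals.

2026-02-05, 2026-03-05

These are Thursdays at 28- or 35-day spacing (35, 28, 28, 35, 28, 28).
The pattern: 1st Thursday of the month.
February 2026 — 1st Thursday is 2026-02-05.
1st Thursday of March 2026: 2026-03-05.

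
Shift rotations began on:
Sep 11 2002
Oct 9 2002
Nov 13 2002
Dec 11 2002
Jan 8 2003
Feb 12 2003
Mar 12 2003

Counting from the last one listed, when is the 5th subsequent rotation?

Aug 13 2003

These are Wednesdays at 28- or 35-day spacing (28, 35, 28, 28, 35, 28).
The pattern: 2nd Wednesday of the month.
2nd Wednesday of April 2003: Apr 9 2003.
2nd Wednesday of May 2003: May 14 2003.
2nd Wednesday of June 2003: Jun 11 2003.
2nd Wednesday of July 2003: Jul 9 2003.
2nd Wednesday of August 2003: Aug 13 2003.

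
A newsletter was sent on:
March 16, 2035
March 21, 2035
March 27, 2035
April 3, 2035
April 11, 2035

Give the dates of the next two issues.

The spacing grows by 1 each time: 5, 6, 7, 8 days.
Next gap: 9 days. April 11, 2035 + 9 days = April 20, 2035.
Next gap: 10 days. April 20, 2035 + 10 days = April 30, 2035.

April 20, 2035; April 30, 2035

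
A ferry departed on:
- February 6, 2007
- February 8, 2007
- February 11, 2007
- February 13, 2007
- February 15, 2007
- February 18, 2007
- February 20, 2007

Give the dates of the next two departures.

Gaps: 2, 3, 2, 2, 3, 2 days — not constant, but cyclic with period 3.
The events fall on every Tuesday, Thursday and Sunday.
Next Thursday: February 22, 2007.
Next Sunday: February 25, 2007.

February 22, 2007; February 25, 2007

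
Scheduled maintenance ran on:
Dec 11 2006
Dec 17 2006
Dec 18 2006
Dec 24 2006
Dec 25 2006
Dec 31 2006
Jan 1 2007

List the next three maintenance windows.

Jan 7 2007, Jan 8 2007, Jan 14 2007

The gap pattern 6, 1, 6, 1, 6, 1 repeats every 2 events.
These are the Mondays and Sundays of each week.
The following Sunday is Jan 7 2007.
The following Monday is Jan 8 2007.
The following Sunday is Jan 14 2007.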